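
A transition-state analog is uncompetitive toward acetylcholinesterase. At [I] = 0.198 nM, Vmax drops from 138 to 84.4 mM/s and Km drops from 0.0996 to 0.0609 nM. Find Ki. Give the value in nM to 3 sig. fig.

0.312 nM

Uncompetitive: Vmax,app = Vmax/α (and Km,app = Km/α) with α = 1 + [I]/Ki.
α = Vmax/Vmax,app = 138/84.4 = 1.635.
Since α = 1 + [I]/Ki, [I]/Ki = 1.635 − 1 = 0.6351 and Ki = 0.198/0.6351 = 0.312 nM.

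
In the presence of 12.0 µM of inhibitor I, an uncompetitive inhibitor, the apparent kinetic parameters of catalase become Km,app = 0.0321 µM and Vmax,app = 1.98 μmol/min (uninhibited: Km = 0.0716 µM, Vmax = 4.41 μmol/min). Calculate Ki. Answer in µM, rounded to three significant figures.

Uncompetitive: Vmax,app = Vmax/α (and Km,app = Km/α) with α = 1 + [I]/Ki.
α = Vmax/Vmax,app = 4.41/1.98 = 2.227.
Since α = 1 + [I]/Ki, [I]/Ki = 2.227 − 1 = 1.227 and Ki = 12.0/1.227 = 9.78 µM.

9.78 µM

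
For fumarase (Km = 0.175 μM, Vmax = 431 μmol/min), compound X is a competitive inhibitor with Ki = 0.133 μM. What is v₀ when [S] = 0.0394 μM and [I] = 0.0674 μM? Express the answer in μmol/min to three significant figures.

56.0 μmol/min

With α = 1 + [I]/Ki = 1 + 0.0674/0.133 = 1.507, the competitive rate law is v = Vmax[S] / (αKm + [S]).
v = 431×0.0394 / (1.507×0.175 + 0.0394) = 16.98/0.3031 = 56.0 μmol/min.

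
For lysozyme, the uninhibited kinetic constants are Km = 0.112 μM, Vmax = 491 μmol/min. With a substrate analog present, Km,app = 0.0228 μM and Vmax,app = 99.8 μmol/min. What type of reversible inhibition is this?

uncompetitive

Both Km and Vmax decrease by the same factor (~4.92-fold) — characteristic of uncompetitive inhibition.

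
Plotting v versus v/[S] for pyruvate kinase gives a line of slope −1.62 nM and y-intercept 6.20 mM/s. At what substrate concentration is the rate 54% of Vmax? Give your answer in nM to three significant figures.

1.90 nM

The Eadie–Hofstee slope gives Km = 1.62 nM (slope = −Km).
v/Vmax = [S]/(Km+[S]) = 0.54 ⇒ [S] = Km·0.54/(1−0.54) = 1.62 × 1.174 = 1.90 nM.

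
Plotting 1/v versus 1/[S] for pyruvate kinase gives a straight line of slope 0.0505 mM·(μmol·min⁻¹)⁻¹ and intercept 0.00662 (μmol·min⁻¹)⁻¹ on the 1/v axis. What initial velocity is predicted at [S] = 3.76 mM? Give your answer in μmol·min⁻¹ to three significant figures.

49.9 μmol·min⁻¹

The y-intercept is 1/Vmax, so Vmax = 1/0.00662 = 151 μmol·min⁻¹.
The slope is Km/Vmax, so Km = 0.0505 × 151 = 7.63 mM.
Then v = 151 × 3.76/(7.63 + 3.76) = 49.9 μmol·min⁻¹.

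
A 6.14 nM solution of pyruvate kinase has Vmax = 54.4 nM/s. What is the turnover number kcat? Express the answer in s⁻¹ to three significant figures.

8.86 s⁻¹

kcat = Vmax/[E]total = 54.4 nM/s / 6.14 nM = 8.86 s⁻¹.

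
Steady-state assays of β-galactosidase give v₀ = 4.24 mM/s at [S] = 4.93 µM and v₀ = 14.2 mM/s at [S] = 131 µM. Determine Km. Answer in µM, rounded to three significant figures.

13.3 µM

In reciprocal form, 1/v = (Km/Vmax)·(1/[S]) + 1/Vmax. The two points give (1/[S], 1/v) = (0.2028, 0.2358) and (0.007634, 0.07042).
Slope = (0.2358 − 0.07042)/(0.2028 − 0.007634) = 0.8474; intercept = 0.2358 − 0.8474×0.2028 = 0.06395.
Vmax = 1/intercept = 15.6 mM/s; Km = slope × Vmax = 0.8474 × 15.6 = 13.3 µM.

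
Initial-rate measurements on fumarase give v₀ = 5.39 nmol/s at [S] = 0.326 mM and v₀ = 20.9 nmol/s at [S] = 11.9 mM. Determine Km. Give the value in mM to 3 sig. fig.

In reciprocal form, 1/v = (Km/Vmax)·(1/[S]) + 1/Vmax. The two points give (1/[S], 1/v) = (3.067, 0.1855) and (0.08403, 0.04785).
Slope = (0.1855 − 0.04785)/(3.067 − 0.08403) = 0.04615; intercept = 0.1855 − 0.04615×3.067 = 0.04397.
Vmax = 1/intercept = 22.7 nmol/s; Km = slope × Vmax = 0.04615 × 22.7 = 1.05 mM.

1.05 mM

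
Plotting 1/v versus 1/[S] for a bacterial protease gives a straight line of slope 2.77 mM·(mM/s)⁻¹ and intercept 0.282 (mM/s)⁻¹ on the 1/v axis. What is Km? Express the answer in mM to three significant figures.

y-intercept = 1/Vmax ⇒ Vmax = 3.55 mM/s; slope = Km/Vmax ⇒ Km = slope × Vmax.
Km = 2.77 × 3.55 = 9.82 mM.

9.82 mM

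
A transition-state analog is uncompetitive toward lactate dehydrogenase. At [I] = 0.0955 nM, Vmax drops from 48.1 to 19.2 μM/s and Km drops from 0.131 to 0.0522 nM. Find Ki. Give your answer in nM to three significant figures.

Uncompetitive: Vmax,app = Vmax/α (and Km,app = Km/α) with α = 1 + [I]/Ki.
α = Vmax/Vmax,app = 48.1/19.2 = 2.505.
Since α = 1 + [I]/Ki, [I]/Ki = 2.505 − 1 = 1.505 and Ki = 0.0955/1.505 = 0.0634 nM.

0.0634 nM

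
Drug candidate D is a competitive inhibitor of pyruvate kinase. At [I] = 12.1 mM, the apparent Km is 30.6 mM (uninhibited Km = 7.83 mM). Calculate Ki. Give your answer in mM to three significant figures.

4.16 mM

Competitive: Km,app = α·Km with α = 1 + [I]/Ki.
α = Km,app/Km = 30.6/7.83 = 3.908.
Ki = [I]/(α − 1) = 12.1/2.908 = 4.16 mM.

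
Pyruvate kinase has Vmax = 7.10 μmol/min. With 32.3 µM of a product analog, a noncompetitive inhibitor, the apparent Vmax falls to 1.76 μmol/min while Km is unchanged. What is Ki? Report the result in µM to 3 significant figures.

10.6 µM

Noncompetitive: Vmax,app = Vmax/α with α = 1 + [I]/Ki.
α = Vmax/Vmax,app = 7.10/1.76 = 4.034.
Since α = 1 + [I]/Ki, [I]/Ki = 4.034 − 1 = 3.034 and Ki = 32.3/3.034 = 10.6 µM.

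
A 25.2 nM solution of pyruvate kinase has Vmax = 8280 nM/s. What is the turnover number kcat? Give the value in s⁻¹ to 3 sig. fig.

329 s⁻¹

kcat = Vmax/[E]total = 8280 nM/s / 25.2 nM = 329 s⁻¹.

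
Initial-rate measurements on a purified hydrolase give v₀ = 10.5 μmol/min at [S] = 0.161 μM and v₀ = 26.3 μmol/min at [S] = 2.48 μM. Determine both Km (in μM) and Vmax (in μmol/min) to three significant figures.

Km = 0.289 μM; Vmax = 29.4 μmol/min

In reciprocal form, 1/v = (Km/Vmax)·(1/[S]) + 1/Vmax. The two points give (1/[S], 1/v) = (6.211, 0.09524) and (0.4032, 0.03802).
Slope = (0.09524 − 0.03802)/(6.211 − 0.4032) = 0.009851; intercept = 0.09524 − 0.009851×6.211 = 0.03405.
Vmax = 1/intercept = 29.4 μmol/min; Km = slope × Vmax = 0.009851 × 29.4 = 0.289 μM.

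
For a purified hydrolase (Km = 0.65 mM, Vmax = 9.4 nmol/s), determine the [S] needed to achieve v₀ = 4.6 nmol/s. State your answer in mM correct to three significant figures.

Rearranging v = Vmax[S]/(Km+[S]) gives [S] = Km·v/(Vmax − v).
[S] = 0.65 × 4.6 / (9.4 − 4.6) = 2.990/4.800 = 0.623 mM.

0.623 mM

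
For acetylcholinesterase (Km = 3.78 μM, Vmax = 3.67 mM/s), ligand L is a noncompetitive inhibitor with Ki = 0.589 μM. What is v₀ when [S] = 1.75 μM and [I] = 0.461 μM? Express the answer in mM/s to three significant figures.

α = 1 + [I]/Ki = 1 + 0.461/0.589 = 1.783.
For a noncompetitive inhibitor, Vmax is reduced to Vmax/α while Km is unchanged: Km,app = 3.78 μM, Vmax,app = 2.06 mM/s.
v = Vmax,app·[S]/(Km,app + [S]) = 2.06 × 1.75/(3.78 + 1.75) = 0.651 mM/s.

0.651 mM/s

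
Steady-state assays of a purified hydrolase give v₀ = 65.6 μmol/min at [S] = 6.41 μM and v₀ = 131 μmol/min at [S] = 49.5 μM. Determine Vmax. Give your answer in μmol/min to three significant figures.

154 μmol/min

From v = Vmax[S]/(Km+[S]), each point gives Vmax = v(Km+[S])/[S].
Equating: 65.6(Km+6.41)/6.41 = 131(Km+49.5)/49.5.
10.23·Km + 65.6 = 2.646·Km + 131, so (10.23 − 2.646)·Km = 131 − 65.6.
Km = 65.40/7.588 = 8.62 μM; then Vmax = 65.6(8.62+6.41)/6.41 = 154 μmol/min.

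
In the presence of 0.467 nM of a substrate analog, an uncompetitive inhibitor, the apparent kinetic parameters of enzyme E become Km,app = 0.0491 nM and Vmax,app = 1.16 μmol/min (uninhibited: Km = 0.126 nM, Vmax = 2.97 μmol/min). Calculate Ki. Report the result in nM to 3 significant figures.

Uncompetitive: Vmax,app = Vmax/α (and Km,app = Km/α) with α = 1 + [I]/Ki.
α = Vmax/Vmax,app = 2.97/1.16 = 2.560.
Since α = 1 + [I]/Ki, [I]/Ki = 2.560 − 1 = 1.560 and Ki = 0.467/1.560 = 0.299 nM.

0.299 nM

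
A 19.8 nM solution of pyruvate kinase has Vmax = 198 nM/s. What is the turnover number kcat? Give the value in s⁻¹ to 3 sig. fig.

10.0 s⁻¹

kcat = Vmax/[E]total = 198 nM/s / 19.8 nM = 10.0 s⁻¹.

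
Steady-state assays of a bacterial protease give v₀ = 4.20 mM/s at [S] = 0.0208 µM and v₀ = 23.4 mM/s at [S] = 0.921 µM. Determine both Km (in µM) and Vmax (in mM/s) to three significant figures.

In reciprocal form, 1/v = (Km/Vmax)·(1/[S]) + 1/Vmax. The two points give (1/[S], 1/v) = (48.08, 0.2381) and (1.086, 0.04274).
Slope = (0.2381 − 0.04274)/(48.08 − 1.086) = 0.004157; intercept = 0.2381 − 0.004157×48.08 = 0.03822.
Vmax = 1/intercept = 26.2 mM/s; Km = slope × Vmax = 0.004157 × 26.2 = 0.109 µM.

Km = 0.109 µM; Vmax = 26.2 mM/s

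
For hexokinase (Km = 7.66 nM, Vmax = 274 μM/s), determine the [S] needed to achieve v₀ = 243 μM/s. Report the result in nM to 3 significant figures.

60.0 nM

The required fractional saturation is v/Vmax = 243/274 = 0.8869.
Then [S]/(Km+[S]) = 0.8869 ⇒ [S] = 7.66 × 0.8869/(1 − 0.8869) = 60.0 nM.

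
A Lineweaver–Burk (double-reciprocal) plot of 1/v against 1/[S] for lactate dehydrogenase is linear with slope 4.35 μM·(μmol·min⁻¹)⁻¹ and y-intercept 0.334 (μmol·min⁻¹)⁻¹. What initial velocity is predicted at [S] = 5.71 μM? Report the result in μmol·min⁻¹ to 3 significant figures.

The y-intercept is 1/Vmax, so Vmax = 1/0.334 = 2.99 μmol·min⁻¹.
The slope is Km/Vmax, so Km = 4.35 × 2.99 = 13.0 μM.
Then v = 2.99 × 5.71/(13.0 + 5.71) = 0.913 μmol·min⁻¹.

0.913 μmol·min⁻¹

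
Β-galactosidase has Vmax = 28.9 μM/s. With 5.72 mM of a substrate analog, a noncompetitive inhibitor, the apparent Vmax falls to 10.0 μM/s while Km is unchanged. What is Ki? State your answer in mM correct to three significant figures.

Noncompetitive: Vmax,app = Vmax/α with α = 1 + [I]/Ki.
α = Vmax/Vmax,app = 28.9/10.0 = 2.890.
Since α = 1 + [I]/Ki, [I]/Ki = 2.890 − 1 = 1.890 and Ki = 5.72/1.890 = 3.03 mM.

3.03 mM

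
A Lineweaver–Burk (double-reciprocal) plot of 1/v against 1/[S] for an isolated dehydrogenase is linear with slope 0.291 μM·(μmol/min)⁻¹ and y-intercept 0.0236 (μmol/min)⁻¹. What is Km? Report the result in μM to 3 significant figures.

y-intercept = 1/Vmax ⇒ Vmax = 42.4 μmol/min; slope = Km/Vmax ⇒ Km = slope × Vmax.
Km = 0.291 × 42.4 = 12.3 μM.

12.3 μM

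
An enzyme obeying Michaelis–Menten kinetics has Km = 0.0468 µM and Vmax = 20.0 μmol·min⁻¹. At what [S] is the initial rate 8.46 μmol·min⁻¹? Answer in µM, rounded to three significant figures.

Rearranging v = Vmax[S]/(Km+[S]) gives [S] = Km·v/(Vmax − v).
[S] = 0.0468 × 8.46 / (20.0 − 8.46) = 0.3959/11.54 = 0.0343 µM.

0.0343 µM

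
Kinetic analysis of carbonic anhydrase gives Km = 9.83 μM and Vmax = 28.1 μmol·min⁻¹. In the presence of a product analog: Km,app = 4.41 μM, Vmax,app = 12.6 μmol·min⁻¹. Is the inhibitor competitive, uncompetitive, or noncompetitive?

uncompetitive

Both Km and Vmax decrease by the same factor (~2.23-fold) — characteristic of uncompetitive inhibition.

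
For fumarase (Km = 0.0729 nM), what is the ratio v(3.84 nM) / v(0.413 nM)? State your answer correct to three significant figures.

The fractional saturations are [S]/(Km+[S]) = 0.413/0.4859 = 0.8500 and 3.84/3.913 = 0.9814.
v₂/v₁ is just their ratio: 0.9814/0.8500 = 1.15.

1.15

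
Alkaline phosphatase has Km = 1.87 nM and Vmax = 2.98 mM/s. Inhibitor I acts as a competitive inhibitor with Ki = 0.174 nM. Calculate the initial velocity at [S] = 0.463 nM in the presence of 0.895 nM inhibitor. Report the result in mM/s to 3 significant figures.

0.115 mM/s

With α = 1 + [I]/Ki = 1 + 0.895/0.174 = 6.144, the competitive rate law is v = Vmax[S] / (αKm + [S]).
v = 2.98×0.463 / (6.144×1.87 + 0.463) = 1.380/11.95 = 0.115 mM/s.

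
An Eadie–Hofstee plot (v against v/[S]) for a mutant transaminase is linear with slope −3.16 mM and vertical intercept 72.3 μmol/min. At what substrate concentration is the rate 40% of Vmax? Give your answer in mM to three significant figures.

The Eadie–Hofstee slope gives Km = 3.16 mM (slope = −Km).
v/Vmax = [S]/(Km+[S]) = 0.4 ⇒ [S] = Km·0.4/(1−0.4) = 3.16 × 0.6667 = 2.11 mM.

2.11 mM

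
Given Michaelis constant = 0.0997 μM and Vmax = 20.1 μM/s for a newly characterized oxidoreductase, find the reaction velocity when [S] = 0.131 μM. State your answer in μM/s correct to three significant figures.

11.4 μM/s

[S]/(Km+[S]) = 0.131/0.2307 = 0.5678, the fractional saturation.
v = 0.5678 × Vmax = 0.5678 × 20.1 = 11.4 μM/s.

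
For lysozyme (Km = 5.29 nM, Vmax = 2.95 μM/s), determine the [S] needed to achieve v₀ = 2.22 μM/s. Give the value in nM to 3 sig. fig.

16.1 nM

Rearranging v = Vmax[S]/(Km+[S]) gives [S] = Km·v/(Vmax − v).
[S] = 5.29 × 2.22 / (2.95 − 2.22) = 11.74/0.7300 = 16.1 nM.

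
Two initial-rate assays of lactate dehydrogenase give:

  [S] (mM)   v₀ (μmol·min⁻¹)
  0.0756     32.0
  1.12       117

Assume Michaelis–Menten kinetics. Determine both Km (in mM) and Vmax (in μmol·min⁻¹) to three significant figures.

Km = 0.267 mM; Vmax = 145 μmol·min⁻¹

In reciprocal form, 1/v = (Km/Vmax)·(1/[S]) + 1/Vmax. The two points give (1/[S], 1/v) = (13.23, 0.03125) and (0.8929, 0.008547).
Slope = (0.03125 − 0.008547)/(13.23 − 0.8929) = 0.001841; intercept = 0.03125 − 0.001841×13.23 = 0.006904.
Vmax = 1/intercept = 145 μmol·min⁻¹; Km = slope × Vmax = 0.001841 × 145 = 0.267 mM.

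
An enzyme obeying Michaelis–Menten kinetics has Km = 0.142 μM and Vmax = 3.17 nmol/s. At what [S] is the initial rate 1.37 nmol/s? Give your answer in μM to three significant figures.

0.108 μM

Rearranging v = Vmax[S]/(Km+[S]) gives [S] = Km·v/(Vmax − v).
[S] = 0.142 × 1.37 / (3.17 − 1.37) = 0.1945/1.800 = 0.108 μM.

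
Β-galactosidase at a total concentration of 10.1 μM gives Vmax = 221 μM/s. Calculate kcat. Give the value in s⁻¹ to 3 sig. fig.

kcat = Vmax/[E]total = 221 μM/s / 10.1 μM = 21.9 s⁻¹.

21.9 s⁻¹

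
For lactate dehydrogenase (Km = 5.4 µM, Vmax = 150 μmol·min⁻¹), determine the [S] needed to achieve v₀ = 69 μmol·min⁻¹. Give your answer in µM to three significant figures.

4.60 µM

The required fractional saturation is v/Vmax = 69/150 = 0.4600.
Then [S]/(Km+[S]) = 0.4600 ⇒ [S] = 5.4 × 0.4600/(1 − 0.4600) = 4.60 µM.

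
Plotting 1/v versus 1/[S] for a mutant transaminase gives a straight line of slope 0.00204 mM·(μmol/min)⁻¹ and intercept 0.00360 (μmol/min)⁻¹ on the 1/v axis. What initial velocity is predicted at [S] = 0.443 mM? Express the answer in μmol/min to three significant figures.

The y-intercept is 1/Vmax, so Vmax = 1/0.00360 = 278 μmol/min.
The slope is Km/Vmax, so Km = 0.00204 × 278 = 0.567 mM.
Then v = 278 × 0.443/(0.567 + 0.443) = 122 μmol/min.

122 μmol/min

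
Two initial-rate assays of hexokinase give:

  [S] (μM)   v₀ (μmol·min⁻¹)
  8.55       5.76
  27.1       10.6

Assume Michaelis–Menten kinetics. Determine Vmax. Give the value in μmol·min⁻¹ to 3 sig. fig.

From v = Vmax[S]/(Km+[S]), each point gives Vmax = v(Km+[S])/[S].
Equating: 5.76(Km+8.55)/8.55 = 10.6(Km+27.1)/27.1.
0.6737·Km + 5.76 = 0.3911·Km + 10.6, so (0.6737 − 0.3911)·Km = 10.6 − 5.76.
Km = 4.840/0.2825 = 17.1 μM; then Vmax = 5.76(17.1+8.55)/8.55 = 17.3 μmol·min⁻¹.

17.3 μmol·min⁻¹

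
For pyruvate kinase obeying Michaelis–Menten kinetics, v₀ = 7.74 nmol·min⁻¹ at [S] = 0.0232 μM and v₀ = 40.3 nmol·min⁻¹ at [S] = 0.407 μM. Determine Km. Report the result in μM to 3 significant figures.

0.139 μM

From v = Vmax[S]/(Km+[S]), each point gives Vmax = v(Km+[S])/[S].
Equating: 7.74(Km+0.0232)/0.0232 = 40.3(Km+0.407)/0.407.
333.6·Km + 7.74 = 99.02·Km + 40.3, so (333.6 − 99.02)·Km = 40.3 − 7.74.
Km = 32.56/234.6 = 0.139 μM; then Vmax = 7.74(0.139+0.0232)/0.0232 = 54.0 nmol·min⁻¹.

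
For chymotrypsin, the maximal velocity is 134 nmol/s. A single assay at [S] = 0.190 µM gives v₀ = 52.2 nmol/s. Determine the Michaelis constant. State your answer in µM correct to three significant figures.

From v = Vmax[S]/(Km+[S]), Km = [S](Vmax − v)/v.
Km = 0.190 × (134 − 52.2) / 52.2 = 15.54/52.2 = 0.298 µM.

0.298 µM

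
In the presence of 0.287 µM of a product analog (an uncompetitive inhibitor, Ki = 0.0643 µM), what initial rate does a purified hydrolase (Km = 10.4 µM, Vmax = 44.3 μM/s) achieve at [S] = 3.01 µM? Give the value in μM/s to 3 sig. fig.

4.97 μM/s

With α = 1 + [I]/Ki = 1 + 0.287/0.0643 = 5.463, the uncompetitive rate law is v = (Vmax/α)·[S] / (Km/α + [S]).
v = (44.3/5.463)×3.01 / (10.4/5.463 + 3.01) = 24.41/4.914 = 4.97 μM/s.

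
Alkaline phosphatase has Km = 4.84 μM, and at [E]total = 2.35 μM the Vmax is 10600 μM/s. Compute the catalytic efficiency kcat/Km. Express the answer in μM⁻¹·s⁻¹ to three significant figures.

kcat = Vmax/[E]total = 10600/2.35 = 4510 s⁻¹.
kcat/Km = 4510/4.84 = 932 μM⁻¹·s⁻¹.

932 μM⁻¹·s⁻¹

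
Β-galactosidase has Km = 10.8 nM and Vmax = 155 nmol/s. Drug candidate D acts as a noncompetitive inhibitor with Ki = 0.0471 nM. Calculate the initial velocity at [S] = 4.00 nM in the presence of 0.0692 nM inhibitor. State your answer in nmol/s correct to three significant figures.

α = 1 + [I]/Ki = 1 + 0.0692/0.0471 = 2.469.
For a noncompetitive inhibitor, Vmax is reduced to Vmax/α while Km is unchanged: Km,app = 10.8 nM, Vmax,app = 62.8 nmol/s.
v = Vmax,app·[S]/(Km,app + [S]) = 62.8 × 4.00/(10.8 + 4.00) = 17.0 nmol/s.

17.0 nmol/s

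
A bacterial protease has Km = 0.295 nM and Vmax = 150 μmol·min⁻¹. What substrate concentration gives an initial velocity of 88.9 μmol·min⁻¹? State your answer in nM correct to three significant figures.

0.429 nM

The required fractional saturation is v/Vmax = 88.9/150 = 0.5927.
Then [S]/(Km+[S]) = 0.5927 ⇒ [S] = 0.295 × 0.5927/(1 − 0.5927) = 0.429 nM.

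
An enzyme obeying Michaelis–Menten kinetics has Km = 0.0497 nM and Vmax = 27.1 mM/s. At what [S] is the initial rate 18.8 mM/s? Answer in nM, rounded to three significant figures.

0.113 nM

The required fractional saturation is v/Vmax = 18.8/27.1 = 0.6937.
Then [S]/(Km+[S]) = 0.6937 ⇒ [S] = 0.0497 × 0.6937/(1 − 0.6937) = 0.113 nM.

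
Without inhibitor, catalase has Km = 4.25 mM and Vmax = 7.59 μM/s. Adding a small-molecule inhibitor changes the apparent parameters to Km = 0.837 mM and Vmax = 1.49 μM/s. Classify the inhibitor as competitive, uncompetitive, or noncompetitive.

Both Km and Vmax decrease by the same factor (~5.08-fold) — characteristic of uncompetitive inhibition.

uncompetitive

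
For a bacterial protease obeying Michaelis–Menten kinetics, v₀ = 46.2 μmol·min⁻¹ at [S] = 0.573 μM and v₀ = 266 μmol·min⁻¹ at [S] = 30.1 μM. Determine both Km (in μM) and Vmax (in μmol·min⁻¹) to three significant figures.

Km = 3.06 μM; Vmax = 293 μmol·min⁻¹

From v = Vmax[S]/(Km+[S]), each point gives Vmax = v(Km+[S])/[S].
Equating: 46.2(Km+0.573)/0.573 = 266(Km+30.1)/30.1.
80.63·Km + 46.2 = 8.837·Km + 266, so (80.63 − 8.837)·Km = 266 − 46.2.
Km = 219.8/71.79 = 3.06 μM; then Vmax = 46.2(3.06+0.573)/0.573 = 293 μmol·min⁻¹.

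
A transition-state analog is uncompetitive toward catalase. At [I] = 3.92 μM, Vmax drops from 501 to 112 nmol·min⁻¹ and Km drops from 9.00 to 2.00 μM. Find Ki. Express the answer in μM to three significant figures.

Uncompetitive: Vmax,app = Vmax/α (and Km,app = Km/α) with α = 1 + [I]/Ki.
α = Vmax/Vmax,app = 501/112 = 4.473.
Since α = 1 + [I]/Ki, [I]/Ki = 4.473 − 1 = 3.473 and Ki = 3.92/3.473 = 1.13 μM.

1.13 μM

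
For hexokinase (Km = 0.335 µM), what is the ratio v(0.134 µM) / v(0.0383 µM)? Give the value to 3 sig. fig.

Since Vmax cancels, v₂/v₁ = [S]₂(Km+[S]₁) / [S]₁(Km+[S]₂).
= 0.134×(0.335+0.0383) / (0.0383×(0.335+0.134)) = 0.05002/0.01796 = 2.78.

2.78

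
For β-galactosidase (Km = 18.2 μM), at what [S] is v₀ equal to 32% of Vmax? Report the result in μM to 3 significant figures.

8.56 μM

v/Vmax = [S]/(Km+[S]) = 0.32, so [S] = Km·0.32/(1 − 0.32) = 18.2 × 0.4706.
[S] = 8.56 μM.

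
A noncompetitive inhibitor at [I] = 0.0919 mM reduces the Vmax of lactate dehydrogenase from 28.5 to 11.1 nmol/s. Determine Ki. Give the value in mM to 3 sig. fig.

0.0586 mM

Noncompetitive: Vmax,app = Vmax/α with α = 1 + [I]/Ki.
α = Vmax/Vmax,app = 28.5/11.1 = 2.568.
Since α = 1 + [I]/Ki, [I]/Ki = 2.568 − 1 = 1.568 and Ki = 0.0919/1.568 = 0.0586 mM.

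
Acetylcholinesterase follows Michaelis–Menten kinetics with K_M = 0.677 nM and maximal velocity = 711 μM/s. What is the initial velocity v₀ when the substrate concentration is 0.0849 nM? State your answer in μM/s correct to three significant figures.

79.2 μM/s

[S]/(Km+[S]) = 0.0849/0.7619 = 0.1114, the fractional saturation.
v = 0.1114 × Vmax = 0.1114 × 711 = 79.2 μM/s.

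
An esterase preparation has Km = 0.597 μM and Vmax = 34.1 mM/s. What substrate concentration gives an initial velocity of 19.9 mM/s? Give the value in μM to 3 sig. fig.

0.837 μM

Rearranging v = Vmax[S]/(Km+[S]) gives [S] = Km·v/(Vmax − v).
[S] = 0.597 × 19.9 / (34.1 − 19.9) = 11.88/14.20 = 0.837 μM.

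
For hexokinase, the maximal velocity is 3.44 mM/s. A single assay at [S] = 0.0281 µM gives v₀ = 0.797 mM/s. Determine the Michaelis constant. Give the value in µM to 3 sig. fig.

From v = Vmax[S]/(Km+[S]), Km = [S](Vmax − v)/v.
Km = 0.0281 × (3.44 − 0.797) / 0.797 = 0.07427/0.797 = 0.0932 µM.

0.0932 µM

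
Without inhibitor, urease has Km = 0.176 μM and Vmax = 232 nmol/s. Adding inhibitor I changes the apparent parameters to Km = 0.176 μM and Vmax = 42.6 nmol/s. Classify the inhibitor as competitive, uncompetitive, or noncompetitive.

Vmax decreases (232 → 42.6 nmol/s) while Km is unchanged — pure noncompetitive inhibition.

noncompetitive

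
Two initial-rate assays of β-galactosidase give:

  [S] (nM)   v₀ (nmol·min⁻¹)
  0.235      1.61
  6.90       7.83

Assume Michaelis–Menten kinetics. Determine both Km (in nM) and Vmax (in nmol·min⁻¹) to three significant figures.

From v = Vmax[S]/(Km+[S]), each point gives Vmax = v(Km+[S])/[S].
Equating: 1.61(Km+0.235)/0.235 = 7.83(Km+6.90)/6.90.
6.851·Km + 1.61 = 1.135·Km + 7.83, so (6.851 − 1.135)·Km = 7.83 − 1.61.
Km = 6.220/5.716 = 1.09 nM; then Vmax = 1.61(1.09+0.235)/0.235 = 9.06 nmol·min⁻¹.

Km = 1.09 nM; Vmax = 9.06 nmol·min⁻¹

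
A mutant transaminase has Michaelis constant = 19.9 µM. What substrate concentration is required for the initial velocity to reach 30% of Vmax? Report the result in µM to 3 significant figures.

v/Vmax = [S]/(Km+[S]) = 0.3, so [S] = Km·0.3/(1 − 0.3) = 19.9 × 0.4286.
[S] = 8.53 µM.

8.53 µM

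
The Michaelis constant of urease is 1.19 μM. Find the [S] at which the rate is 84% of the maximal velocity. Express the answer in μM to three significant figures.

6.25 μM

v/Vmax = [S]/(Km+[S]) = 0.84, so [S] = Km·0.84/(1 − 0.84) = 1.19 × 5.250.
[S] = 6.25 μM.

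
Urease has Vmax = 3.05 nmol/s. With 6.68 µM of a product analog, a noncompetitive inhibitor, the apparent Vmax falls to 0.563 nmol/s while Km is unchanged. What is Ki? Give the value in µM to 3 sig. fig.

1.51 µM

Noncompetitive: Vmax,app = Vmax/α with α = 1 + [I]/Ki.
α = Vmax/Vmax,app = 3.05/0.563 = 5.417.
Ki = [I]/(α − 1) = 6.68/4.417 = 1.51 µM.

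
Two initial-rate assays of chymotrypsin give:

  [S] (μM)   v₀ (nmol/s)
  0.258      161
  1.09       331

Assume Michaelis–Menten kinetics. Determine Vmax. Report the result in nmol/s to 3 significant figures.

In reciprocal form, 1/v = (Km/Vmax)·(1/[S]) + 1/Vmax. The two points give (1/[S], 1/v) = (3.876, 0.006211) and (0.9174, 0.003021).
Slope = (0.006211 − 0.003021)/(3.876 − 0.9174) = 0.001078; intercept = 0.006211 − 0.001078×3.876 = 0.002032.
Vmax = 1/intercept = 492 nmol/s; Km = slope × Vmax = 0.001078 × 492 = 0.531 μM.

492 nmol/s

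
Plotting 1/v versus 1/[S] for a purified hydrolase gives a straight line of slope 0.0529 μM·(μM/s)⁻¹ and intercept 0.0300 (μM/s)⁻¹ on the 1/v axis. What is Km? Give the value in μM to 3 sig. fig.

1.76 μM

y-intercept = 1/Vmax ⇒ Vmax = 33.3 μM/s; slope = Km/Vmax ⇒ Km = slope × Vmax.
Km = 0.0529 × 33.3 = 1.76 μM.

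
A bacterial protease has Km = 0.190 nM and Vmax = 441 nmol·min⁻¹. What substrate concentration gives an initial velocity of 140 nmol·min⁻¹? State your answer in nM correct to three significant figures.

The required fractional saturation is v/Vmax = 140/441 = 0.3175.
Then [S]/(Km+[S]) = 0.3175 ⇒ [S] = 0.190 × 0.3175/(1 − 0.3175) = 0.0884 nM.

0.0884 nM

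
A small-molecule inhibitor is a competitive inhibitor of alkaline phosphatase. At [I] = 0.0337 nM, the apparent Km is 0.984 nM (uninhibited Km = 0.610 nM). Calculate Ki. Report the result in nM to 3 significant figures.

Competitive: Km,app = α·Km with α = 1 + [I]/Ki.
α = Km,app/Km = 0.984/0.610 = 1.613.
Since α = 1 + [I]/Ki, [I]/Ki = 1.613 − 1 = 0.6131 and Ki = 0.0337/0.6131 = 0.0550 nM.

0.0550 nM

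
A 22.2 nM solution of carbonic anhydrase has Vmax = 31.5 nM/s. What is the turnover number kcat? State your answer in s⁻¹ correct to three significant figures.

kcat = Vmax/[E]total = 31.5 nM/s / 22.2 nM = 1.42 s⁻¹.

1.42 s⁻¹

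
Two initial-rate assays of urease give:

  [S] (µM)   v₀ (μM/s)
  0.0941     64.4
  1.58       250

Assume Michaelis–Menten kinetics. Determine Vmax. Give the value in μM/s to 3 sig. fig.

306 μM/s

In reciprocal form, 1/v = (Km/Vmax)·(1/[S]) + 1/Vmax. The two points give (1/[S], 1/v) = (10.63, 0.01553) and (0.6329, 0.004000).
Slope = (0.01553 − 0.004000)/(10.63 − 0.6329) = 0.001153; intercept = 0.01553 − 0.001153×10.63 = 0.003270.
Vmax = 1/intercept = 306 μM/s; Km = slope × Vmax = 0.001153 × 306 = 0.353 µM.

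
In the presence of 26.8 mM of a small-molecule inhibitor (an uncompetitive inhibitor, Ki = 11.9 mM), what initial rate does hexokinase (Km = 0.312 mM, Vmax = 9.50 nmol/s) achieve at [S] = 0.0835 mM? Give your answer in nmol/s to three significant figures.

1.36 nmol/s

α = 1 + [I]/Ki = 1 + 26.8/11.9 = 3.252.
For an uncompetitive inhibitor, both parameters are divided by α, giving Vmax/α and Km/α: Km,app = 0.0959 mM, Vmax,app = 2.92 nmol/s.
v = Vmax,app·[S]/(Km,app + [S]) = 2.92 × 0.0835/(0.0959 + 0.0835) = 1.36 nmol/s.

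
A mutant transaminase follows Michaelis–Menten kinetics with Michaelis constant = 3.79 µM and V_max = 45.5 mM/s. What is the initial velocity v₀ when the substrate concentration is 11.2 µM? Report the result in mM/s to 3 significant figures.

[S]/(Km+[S]) = 11.2/14.99 = 0.7472, the fractional saturation.
v = 0.7472 × Vmax = 0.7472 × 45.5 = 34.0 mM/s.

34.0 mM/s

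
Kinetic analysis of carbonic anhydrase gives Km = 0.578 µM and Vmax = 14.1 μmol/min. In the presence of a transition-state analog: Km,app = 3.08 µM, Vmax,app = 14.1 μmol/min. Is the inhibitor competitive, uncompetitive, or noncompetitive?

Km increases (0.578 → 3.08 µM) while Vmax is unchanged — the hallmark of competitive inhibition.

competitive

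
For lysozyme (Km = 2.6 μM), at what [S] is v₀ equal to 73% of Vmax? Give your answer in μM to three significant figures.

v/Vmax = [S]/(Km+[S]) = 0.73, so [S] = Km·0.73/(1 − 0.73) = 2.6 × 2.704.
[S] = 7.03 μM.

7.03 μM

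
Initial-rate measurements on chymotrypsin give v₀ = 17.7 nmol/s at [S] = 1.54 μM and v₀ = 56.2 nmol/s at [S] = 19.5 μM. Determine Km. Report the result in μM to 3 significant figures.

4.47 μM

From v = Vmax[S]/(Km+[S]), each point gives Vmax = v(Km+[S])/[S].
Equating: 17.7(Km+1.54)/1.54 = 56.2(Km+19.5)/19.5.
11.49·Km + 17.7 = 2.882·Km + 56.2, so (11.49 − 2.882)·Km = 56.2 − 17.7.
Km = 38.50/8.611 = 4.47 μM; then Vmax = 17.7(4.47+1.54)/1.54 = 69.1 nmol/s.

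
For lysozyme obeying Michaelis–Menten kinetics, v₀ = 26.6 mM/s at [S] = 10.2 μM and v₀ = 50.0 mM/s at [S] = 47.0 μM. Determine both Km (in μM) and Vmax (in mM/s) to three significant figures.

From v = Vmax[S]/(Km+[S]), each point gives Vmax = v(Km+[S])/[S].
Equating: 26.6(Km+10.2)/10.2 = 50.0(Km+47.0)/47.0.
2.608·Km + 26.6 = 1.064·Km + 50.0, so (2.608 − 1.064)·Km = 50.0 − 26.6.
Km = 23.40/1.544 = 15.2 μM; then Vmax = 26.6(15.2+10.2)/10.2 = 66.1 mM/s.

Km = 15.2 μM; Vmax = 66.1 mM/s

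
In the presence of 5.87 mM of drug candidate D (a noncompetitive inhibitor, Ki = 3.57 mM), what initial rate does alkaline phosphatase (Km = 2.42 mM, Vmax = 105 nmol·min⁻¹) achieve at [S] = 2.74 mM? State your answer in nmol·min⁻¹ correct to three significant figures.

α = 1 + [I]/Ki = 1 + 5.87/3.57 = 2.644.
For a noncompetitive inhibitor, Vmax is reduced to Vmax/α while Km is unchanged: Km,app = 2.42 mM, Vmax,app = 39.7 nmol·min⁻¹.
v = Vmax,app·[S]/(Km,app + [S]) = 39.7 × 2.74/(2.42 + 2.74) = 21.1 nmol·min⁻¹.

21.1 nmol·min⁻¹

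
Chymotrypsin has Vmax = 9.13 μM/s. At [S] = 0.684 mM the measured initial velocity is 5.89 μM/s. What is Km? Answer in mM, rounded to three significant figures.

0.376 mM

From v = Vmax[S]/(Km+[S]), Km = [S](Vmax − v)/v.
Km = 0.684 × (9.13 − 5.89) / 5.89 = 2.216/5.89 = 0.376 mM.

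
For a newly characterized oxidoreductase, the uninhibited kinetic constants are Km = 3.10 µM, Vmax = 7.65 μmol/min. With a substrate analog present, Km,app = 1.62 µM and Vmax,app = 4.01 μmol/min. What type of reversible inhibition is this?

Both Km and Vmax decrease by the same factor (~1.91-fold) — characteristic of uncompetitive inhibition.

uncompetitive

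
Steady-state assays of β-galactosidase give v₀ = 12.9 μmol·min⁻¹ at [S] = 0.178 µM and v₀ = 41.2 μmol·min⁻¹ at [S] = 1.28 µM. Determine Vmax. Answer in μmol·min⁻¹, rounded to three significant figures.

From v = Vmax[S]/(Km+[S]), each point gives Vmax = v(Km+[S])/[S].
Equating: 12.9(Km+0.178)/0.178 = 41.2(Km+1.28)/1.28.
72.47·Km + 12.9 = 32.19·Km + 41.2, so (72.47 − 32.19)·Km = 41.2 − 12.9.
Km = 28.30/40.28 = 0.703 µM; then Vmax = 12.9(0.703+0.178)/0.178 = 63.8 μmol·min⁻¹.

63.8 μmol·min⁻¹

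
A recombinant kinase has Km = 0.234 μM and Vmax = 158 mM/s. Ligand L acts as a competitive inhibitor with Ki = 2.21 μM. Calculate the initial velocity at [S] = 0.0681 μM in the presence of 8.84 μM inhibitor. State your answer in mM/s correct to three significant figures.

8.69 mM/s

α = 1 + [I]/Ki = 1 + 8.84/2.21 = 5.000.
For a competitive inhibitor, Vmax is unchanged and the apparent Km becomes α·Km: Km,app = 1.17 μM, Vmax,app = 158 mM/s.
v = Vmax,app·[S]/(Km,app + [S]) = 158 × 0.0681/(1.17 + 0.0681) = 8.69 mM/s.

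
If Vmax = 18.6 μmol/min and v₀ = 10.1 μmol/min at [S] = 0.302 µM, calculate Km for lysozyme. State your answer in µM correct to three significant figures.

0.254 µM

v/Vmax = 10.1/18.6 = 0.5430 = [S]/(Km+[S]).
So Km + [S] = [S]/0.5430 = 0.5562 µM, giving Km = 0.5562 − 0.302 = 0.254 µM.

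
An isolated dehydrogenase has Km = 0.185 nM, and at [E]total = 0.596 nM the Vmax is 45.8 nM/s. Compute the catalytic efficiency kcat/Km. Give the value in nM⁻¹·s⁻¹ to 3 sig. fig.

kcat = Vmax/[E]total = 45.8/0.596 = 76.8 s⁻¹.
kcat/Km = 76.8/0.185 = 415 nM⁻¹·s⁻¹.

415 nM⁻¹·s⁻¹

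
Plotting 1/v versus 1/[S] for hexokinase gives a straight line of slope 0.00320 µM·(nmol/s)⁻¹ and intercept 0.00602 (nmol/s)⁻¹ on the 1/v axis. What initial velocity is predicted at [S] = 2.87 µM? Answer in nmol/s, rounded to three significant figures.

140 nmol/s

The y-intercept is 1/Vmax, so Vmax = 1/0.00602 = 166 nmol/s.
The slope is Km/Vmax, so Km = 0.00320 × 166 = 0.532 µM.
Then v = 166 × 2.87/(0.532 + 2.87) = 140 nmol/s.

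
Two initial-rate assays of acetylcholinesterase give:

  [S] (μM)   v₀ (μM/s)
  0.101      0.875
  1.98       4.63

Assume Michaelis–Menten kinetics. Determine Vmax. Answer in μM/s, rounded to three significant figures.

From v = Vmax[S]/(Km+[S]), each point gives Vmax = v(Km+[S])/[S].
Equating: 0.875(Km+0.101)/0.101 = 4.63(Km+1.98)/1.98.
8.663·Km + 0.875 = 2.338·Km + 4.63, so (8.663 − 2.338)·Km = 4.63 − 0.875.
Km = 3.755/6.325 = 0.594 μM; then Vmax = 0.875(0.594+0.101)/0.101 = 6.02 μM/s.

6.02 μM/s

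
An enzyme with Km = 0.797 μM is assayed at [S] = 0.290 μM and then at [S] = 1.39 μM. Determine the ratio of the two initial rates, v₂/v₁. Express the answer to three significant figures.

The fractional saturations are [S]/(Km+[S]) = 0.290/1.087 = 0.2668 and 1.39/2.187 = 0.6356.
v₂/v₁ is just their ratio: 0.6356/0.2668 = 2.38.

2.38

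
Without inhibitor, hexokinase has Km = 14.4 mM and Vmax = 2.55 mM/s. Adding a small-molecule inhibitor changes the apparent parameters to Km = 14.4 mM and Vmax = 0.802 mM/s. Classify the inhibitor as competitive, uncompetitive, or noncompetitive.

noncompetitive

Vmax decreases (2.55 → 0.802 mM/s) while Km is unchanged — pure noncompetitive inhibition.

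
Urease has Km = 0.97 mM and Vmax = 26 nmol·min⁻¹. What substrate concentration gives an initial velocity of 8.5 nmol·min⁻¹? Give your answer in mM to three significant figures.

Rearranging v = Vmax[S]/(Km+[S]) gives [S] = Km·v/(Vmax − v).
[S] = 0.97 × 8.5 / (26 − 8.5) = 8.245/17.50 = 0.471 mM.

0.471 mM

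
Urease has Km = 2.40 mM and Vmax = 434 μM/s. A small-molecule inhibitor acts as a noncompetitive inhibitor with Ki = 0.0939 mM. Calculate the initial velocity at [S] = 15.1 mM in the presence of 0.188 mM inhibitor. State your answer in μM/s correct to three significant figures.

125 μM/s

With α = 1 + [I]/Ki = 1 + 0.188/0.0939 = 3.002, the noncompetitive rate law is v = (Vmax/α)·[S] / (Km + [S]).
v = (434/3.002)×15.1 / (2.40 + 15.1) = 2183/17.50 = 125 μM/s.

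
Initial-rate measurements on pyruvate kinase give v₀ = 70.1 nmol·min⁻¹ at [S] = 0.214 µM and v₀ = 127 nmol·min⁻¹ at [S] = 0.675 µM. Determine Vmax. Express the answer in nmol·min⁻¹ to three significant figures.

204 nmol·min⁻¹

In reciprocal form, 1/v = (Km/Vmax)·(1/[S]) + 1/Vmax. The two points give (1/[S], 1/v) = (4.673, 0.01427) and (1.481, 0.007874).
Slope = (0.01427 − 0.007874)/(4.673 − 1.481) = 0.002003; intercept = 0.01427 − 0.002003×4.673 = 0.004907.
Vmax = 1/intercept = 204 nmol·min⁻¹; Km = slope × Vmax = 0.002003 × 204 = 0.408 µM.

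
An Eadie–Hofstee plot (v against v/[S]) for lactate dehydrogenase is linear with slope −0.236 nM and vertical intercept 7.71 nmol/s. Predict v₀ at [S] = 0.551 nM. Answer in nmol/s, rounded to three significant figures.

In the Eadie–Hofstee form v = Vmax − Km·(v/[S]), the slope is −Km and the intercept is Vmax, so Km = 0.236 nM and Vmax = 7.71 nmol/s.
v = 7.71 × 0.551/(0.236 + 0.551) = 5.40 nmol/s.

5.40 nmol/s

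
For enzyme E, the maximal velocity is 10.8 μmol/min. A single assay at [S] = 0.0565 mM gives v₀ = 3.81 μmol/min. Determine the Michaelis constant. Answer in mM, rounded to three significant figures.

From v = Vmax[S]/(Km+[S]), Km = [S](Vmax − v)/v.
Km = 0.0565 × (10.8 − 3.81) / 3.81 = 0.3949/3.81 = 0.104 mM.

0.104 mM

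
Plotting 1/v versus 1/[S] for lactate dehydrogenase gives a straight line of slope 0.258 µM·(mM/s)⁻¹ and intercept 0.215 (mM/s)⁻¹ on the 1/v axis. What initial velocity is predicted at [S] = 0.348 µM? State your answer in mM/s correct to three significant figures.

The y-intercept is 1/Vmax, so Vmax = 1/0.215 = 4.65 mM/s.
The slope is Km/Vmax, so Km = 0.258 × 4.65 = 1.20 µM.
Then v = 4.65 × 0.348/(1.20 + 0.348) = 1.05 mM/s.

1.05 mM/s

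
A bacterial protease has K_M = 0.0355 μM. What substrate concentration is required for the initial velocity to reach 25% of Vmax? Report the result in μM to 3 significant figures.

v/Vmax = [S]/(Km+[S]) = 0.25, so [S] = Km·0.25/(1 − 0.25) = 0.0355 × 0.3333.
[S] = 0.0118 μM.

0.0118 μM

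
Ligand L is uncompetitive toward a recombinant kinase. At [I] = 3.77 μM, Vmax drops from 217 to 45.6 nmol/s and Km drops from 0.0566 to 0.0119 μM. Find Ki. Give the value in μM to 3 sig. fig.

1.00 μM

Uncompetitive: Vmax,app = Vmax/α (and Km,app = Km/α) with α = 1 + [I]/Ki.
α = Vmax/Vmax,app = 217/45.6 = 4.759.
Ki = [I]/(α − 1) = 3.77/3.759 = 1.00 μM.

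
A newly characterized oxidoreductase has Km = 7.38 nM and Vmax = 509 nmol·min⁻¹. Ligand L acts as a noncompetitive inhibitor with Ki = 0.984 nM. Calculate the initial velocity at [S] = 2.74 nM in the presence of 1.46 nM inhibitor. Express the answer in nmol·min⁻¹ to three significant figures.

α = 1 + [I]/Ki = 1 + 1.46/0.984 = 2.484.
For a noncompetitive inhibitor, Vmax is reduced to Vmax/α while Km is unchanged: Km,app = 7.38 nM, Vmax,app = 205 nmol·min⁻¹.
v = Vmax,app·[S]/(Km,app + [S]) = 205 × 2.74/(7.38 + 2.74) = 55.5 nmol·min⁻¹.

55.5 nmol·min⁻¹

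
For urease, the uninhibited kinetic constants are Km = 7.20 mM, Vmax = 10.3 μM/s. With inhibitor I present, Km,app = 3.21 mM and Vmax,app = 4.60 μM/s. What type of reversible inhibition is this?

uncompetitive

Both Km and Vmax decrease by the same factor (~2.24-fold) — characteristic of uncompetitive inhibition.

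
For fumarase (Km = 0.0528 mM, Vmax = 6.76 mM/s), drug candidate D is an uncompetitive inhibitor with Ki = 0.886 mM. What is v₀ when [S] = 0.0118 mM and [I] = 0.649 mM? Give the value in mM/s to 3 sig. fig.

1.09 mM/s

With α = 1 + [I]/Ki = 1 + 0.649/0.886 = 1.733, the uncompetitive rate law is v = (Vmax/α)·[S] / (Km/α + [S]).
v = (6.76/1.733)×0.0118 / (0.0528/1.733 + 0.0118) = 0.04604/0.04228 = 1.09 mM/s.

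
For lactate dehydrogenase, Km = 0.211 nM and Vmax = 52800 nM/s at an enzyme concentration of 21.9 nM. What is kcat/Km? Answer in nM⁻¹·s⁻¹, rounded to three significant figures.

11400 nM⁻¹·s⁻¹

kcat = Vmax/[E]total = 52800/21.9 = 2410 s⁻¹.
kcat/Km = 2410/0.211 = 11400 nM⁻¹·s⁻¹.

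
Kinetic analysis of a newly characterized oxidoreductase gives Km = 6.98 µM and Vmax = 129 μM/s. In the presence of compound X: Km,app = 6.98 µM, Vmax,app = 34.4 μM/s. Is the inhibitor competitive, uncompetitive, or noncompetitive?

Vmax decreases (129 → 34.4 μM/s) while Km is unchanged — pure noncompetitive inhibition.

noncompetitive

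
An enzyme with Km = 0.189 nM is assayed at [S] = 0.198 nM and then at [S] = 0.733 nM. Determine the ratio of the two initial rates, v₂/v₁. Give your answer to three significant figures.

1.55

The fractional saturations are [S]/(Km+[S]) = 0.198/0.3870 = 0.5116 and 0.733/0.9220 = 0.7950.
v₂/v₁ is just their ratio: 0.7950/0.5116 = 1.55.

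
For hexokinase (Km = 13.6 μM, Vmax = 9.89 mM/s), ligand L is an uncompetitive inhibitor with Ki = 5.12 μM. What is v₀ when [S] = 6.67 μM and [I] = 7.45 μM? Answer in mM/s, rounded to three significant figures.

2.20 mM/s

α = 1 + [I]/Ki = 1 + 7.45/5.12 = 2.455.
For an uncompetitive inhibitor, both parameters are divided by α, giving Vmax/α and Km/α: Km,app = 5.54 μM, Vmax,app = 4.03 mM/s.
v = Vmax,app·[S]/(Km,app + [S]) = 4.03 × 6.67/(5.54 + 6.67) = 2.20 mM/s.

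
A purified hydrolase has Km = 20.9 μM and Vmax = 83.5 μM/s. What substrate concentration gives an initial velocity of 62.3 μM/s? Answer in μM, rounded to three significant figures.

61.4 μM

Rearranging v = Vmax[S]/(Km+[S]) gives [S] = Km·v/(Vmax − v).
[S] = 20.9 × 62.3 / (83.5 − 62.3) = 1302/21.20 = 61.4 μM.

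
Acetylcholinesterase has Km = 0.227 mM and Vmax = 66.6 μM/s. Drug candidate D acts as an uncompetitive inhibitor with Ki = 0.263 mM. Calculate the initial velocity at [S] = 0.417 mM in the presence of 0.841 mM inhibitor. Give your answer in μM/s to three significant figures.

α = 1 + [I]/Ki = 1 + 0.841/0.263 = 4.198.
For an uncompetitive inhibitor, both parameters are divided by α, giving Vmax/α and Km/α: Km,app = 0.0541 mM, Vmax,app = 15.9 μM/s.
v = Vmax,app·[S]/(Km,app + [S]) = 15.9 × 0.417/(0.0541 + 0.417) = 14.0 μM/s.

14.0 μM/s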